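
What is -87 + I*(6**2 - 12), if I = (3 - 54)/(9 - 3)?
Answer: -291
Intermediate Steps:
I = -17/2 (I = -51/6 = -51*1/6 = -17/2 ≈ -8.5000)
-87 + I*(6**2 - 12) = -87 - 17*(6**2 - 12)/2 = -87 - 17*(36 - 12)/2 = -87 - 17/2*24 = -87 - 204 = -291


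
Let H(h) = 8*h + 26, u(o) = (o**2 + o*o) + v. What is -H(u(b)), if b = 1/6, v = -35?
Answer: 2282/9 ≈ 253.56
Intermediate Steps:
b = 1/6 ≈ 0.16667
u(o) = -35 + 2*o**2 (u(o) = (o**2 + o*o) - 35 = (o**2 + o**2) - 35 = 2*o**2 - 35 = -35 + 2*o**2)
H(h) = 26 + 8*h
-H(u(b)) = -(26 + 8*(-35 + 2*(1/6)**2)) = -(26 + 8*(-35 + 2*(1/36))) = -(26 + 8*(-35 + 1/18)) = -(26 + 8*(-629/18)) = -(26 - 2516/9) = -1*(-2282/9) = 2282/9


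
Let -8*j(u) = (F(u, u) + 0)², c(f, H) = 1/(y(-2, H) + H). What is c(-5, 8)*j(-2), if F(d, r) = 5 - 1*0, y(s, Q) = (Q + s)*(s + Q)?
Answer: -25/352 ≈ -0.071023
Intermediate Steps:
y(s, Q) = (Q + s)² (y(s, Q) = (Q + s)*(Q + s) = (Q + s)²)
F(d, r) = 5 (F(d, r) = 5 + 0 = 5)
c(f, H) = 1/(H + (-2 + H)²) (c(f, H) = 1/((H - 2)² + H) = 1/((-2 + H)² + H) = 1/(H + (-2 + H)²))
j(u) = -25/8 (j(u) = -(5 + 0)²/8 = -⅛*5² = -⅛*25 = -25/8)
c(-5, 8)*j(-2) = -25/8/(8 + (-2 + 8)²) = -25/8/(8 + 6²) = -25/8/(8 + 36) = -25/8/44 = (1/44)*(-25/8) = -25/352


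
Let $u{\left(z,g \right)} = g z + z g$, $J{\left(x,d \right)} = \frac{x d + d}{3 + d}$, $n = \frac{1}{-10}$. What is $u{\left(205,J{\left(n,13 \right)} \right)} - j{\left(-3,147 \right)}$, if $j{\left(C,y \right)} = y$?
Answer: $\frac{2445}{16} \approx 152.81$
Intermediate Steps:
$n = - \frac{1}{10} \approx -0.1$
$J{\left(x,d \right)} = \frac{d + d x}{3 + d}$ ($J{\left(x,d \right)} = \frac{d x + d}{3 + d} = \frac{d + d x}{3 + d}$)
$u{\left(z,g \right)} = 2 g z$ ($u{\left(z,g \right)} = g z + g z = 2 g z$)
$u{\left(205,J{\left(n,13 \right)} \right)} - j{\left(-3,147 \right)} = 2 \frac{13 \left(1 - \frac{1}{10}\right)}{3 + 13} \cdot 205 - 147 = 2 \cdot 13 \cdot \frac{1}{16} \cdot \frac{9}{10} \cdot 205 - 147 = 2 \cdot \frac{117}{160} \cdot 205 - 147 = \frac{4797}{16} - 147 = \frac{2445}{16}$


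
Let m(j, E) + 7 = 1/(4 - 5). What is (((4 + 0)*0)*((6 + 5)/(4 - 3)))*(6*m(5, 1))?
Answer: 0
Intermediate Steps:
m(j, E) = -8 (m(j, E) = -7 + 1/(4 - 5) = -7 + 1/(-1) = -7 - 1 = -8)
(((4 + 0)*0)*((6 + 5)/(4 - 3)))*(6*m(5, 1)) = (((4 + 0)*0)*((6 + 5)/(4 - 3)))*(6*(-8)) = ((4*0)*(11/1))*(-48) = (0*(11*1))*(-48) = (0*11)*(-48) = 0*(-48) = 0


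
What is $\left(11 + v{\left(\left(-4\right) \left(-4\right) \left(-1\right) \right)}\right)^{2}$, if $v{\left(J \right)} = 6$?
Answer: $289$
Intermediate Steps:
$\left(11 + v{\left(\left(-4\right) \left(-4\right) \left(-1\right) \right)}\right)^{2} = \left(11 + 6\right)^{2} = 17^{2} = 289$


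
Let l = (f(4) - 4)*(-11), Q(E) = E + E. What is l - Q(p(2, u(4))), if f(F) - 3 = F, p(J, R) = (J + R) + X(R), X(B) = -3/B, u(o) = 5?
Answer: -229/5 ≈ -45.800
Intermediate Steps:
p(J, R) = J + R - 3/R (p(J, R) = (J + R) - 3/R = J + R - 3/R)
f(F) = 3 + F
Q(E) = 2*E
l = -33 (l = ((3 + 4) - 4)*(-11) = (7 - 4)*(-11) = 3*(-11) = -33)
l - Q(p(2, u(4))) = -33 - 2*(2 + 5 - 3/5) = -33 - 2*(2 + 5 - 3*⅕) = -33 - 2*(2 + 5 - ⅗) = -33 - 2*32/5 = -33 - 1*64/5 = -33 - 64/5 = -229/5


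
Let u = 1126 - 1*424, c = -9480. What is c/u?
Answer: -1580/117 ≈ -13.504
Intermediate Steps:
u = 702 (u = 1126 - 424 = 702)
c/u = -9480/702 = -9480*1/702 = -1580/117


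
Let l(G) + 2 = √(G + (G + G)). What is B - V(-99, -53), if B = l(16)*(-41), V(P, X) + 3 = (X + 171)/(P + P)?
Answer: 8474/99 - 164*√3 ≈ -198.46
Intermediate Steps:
l(G) = -2 + √3*√G (l(G) = -2 + √(G + (G + G)) = -2 + √(G + 2*G) = -2 + √(3*G) = -2 + √3*√G)
V(P, X) = -3 + (171 + X)/(2*P) (V(P, X) = -3 + (X + 171)/(P + P) = -3 + (171 + X)/((2*P)) = -3 + (171 + X)*(1/(2*P)) = -3 + (171 + X)/(2*P))
B = 82 - 164*√3 (B = (-2 + √3*√16)*(-41) = (-2 + √3*4)*(-41) = (-2 + 4*√3)*(-41) = 82 - 164*√3 ≈ -202.06)
B - V(-99, -53) = (82 - 164*√3) - (171 - 53 - 6*(-99))/(2*(-99)) = (82 - 164*√3) - (-1)*(171 - 53 + 594)/(2*99) = (82 - 164*√3) - (-1)*712/(2*99) = (82 - 164*√3) - 1*(-356/99) = (82 - 164*√3) + 356/99 = 8474/99 - 164*√3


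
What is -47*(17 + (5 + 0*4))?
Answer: -1034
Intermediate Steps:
-47*(17 + (5 + 0*4)) = -47*(17 + (5 + 0)) = -47*(17 + 5) = -47*22 = -1034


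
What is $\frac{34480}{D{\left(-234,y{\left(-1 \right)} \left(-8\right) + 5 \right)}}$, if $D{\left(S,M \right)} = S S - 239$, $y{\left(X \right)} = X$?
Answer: $\frac{34480}{54517} \approx 0.63246$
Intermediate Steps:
$D{\left(S,M \right)} = -239 + S^{2}$ ($D{\left(S,M \right)} = S^{2} - 239 = -239 + S^{2}$)
$\frac{34480}{D{\left(-234,y{\left(-1 \right)} \left(-8\right) + 5 \right)}} = \frac{34480}{-239 + \left(-234\right)^{2}} = \frac{34480}{-239 + 54756} = \frac{34480}{54517}$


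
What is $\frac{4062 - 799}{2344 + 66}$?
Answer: $\frac{3263}{2410} \approx 1.3539$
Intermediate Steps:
$\frac{4062 - 799}{2344 + 66} = \frac{3263}{2410}$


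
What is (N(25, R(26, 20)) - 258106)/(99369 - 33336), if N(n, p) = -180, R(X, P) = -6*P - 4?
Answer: -258286/66033 ≈ -3.9115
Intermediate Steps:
R(X, P) = -4 - 6*P (R(X, P) = -6*P - 4 = -4 - 6*P)
(N(25, R(26, 20)) - 258106)/(99369 - 33336) = (-180 - 258106)/(99369 - 33336) = -258286/66033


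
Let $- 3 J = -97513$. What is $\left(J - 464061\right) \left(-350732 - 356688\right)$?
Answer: $\frac{915875451400}{3} \approx 3.0529 \cdot 10^{11}$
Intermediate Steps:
$J = \frac{97513}{3}$ ($J = \left(- \frac{1}{3}\right) \left(-97513\right) = \frac{97513}{3} \approx 32504.0$)
$\left(J - 464061\right) \left(-350732 - 356688\right) = \left(\frac{97513}{3} - 464061\right) \left(-350732 - 356688\right) = \left(- \frac{1294670}{3}\right) \left(-707420\right) = \frac{915875451400}{3}$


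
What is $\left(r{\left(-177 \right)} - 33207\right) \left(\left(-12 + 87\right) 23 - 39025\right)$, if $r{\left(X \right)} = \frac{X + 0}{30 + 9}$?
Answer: $\frac{16104275000}{13} \approx 1.2388 \cdot 10^{9}$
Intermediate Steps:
$r{\left(X \right)} = \frac{X}{39}$
$\left(r{\left(-177 \right)} - 33207\right) \left(\left(-12 + 87\right) 23 - 39025\right) = \left(\frac{1}{39} \left(-177\right) - 33207\right) \left(\left(-12 + 87\right) 23 - 39025\right) = \left(- \frac{59}{13} - 33207\right) \left(75 \cdot 23 - 39025\right) = - \frac{431750 \left(1725 - 39025\right)}{13} = \left(- \frac{431750}{13}\right) \left(-37300\right) = \frac{16104275000}{13}$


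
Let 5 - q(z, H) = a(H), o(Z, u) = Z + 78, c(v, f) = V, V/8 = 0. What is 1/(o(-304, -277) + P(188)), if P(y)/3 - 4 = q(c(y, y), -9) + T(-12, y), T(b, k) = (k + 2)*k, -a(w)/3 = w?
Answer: 1/106880 ≈ 9.3563e-6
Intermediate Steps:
V = 0 (V = 8*0 = 0)
c(v, f) = 0
o(Z, u) = 78 + Z
a(w) = -3*w
q(z, H) = 5 + 3*H (q(z, H) = 5 - (-3)*H = 5 + 3*H)
T(b, k) = k*(2 + k) (T(b, k) = (2 + k)*k = k*(2 + k))
P(y) = -54 + 3*y*(2 + y) (P(y) = 12 + 3*((5 + 3*(-9)) + y*(2 + y)) = 12 + 3*((5 - 27) + y*(2 + y)) = 12 + 3*(-22 + y*(2 + y)) = 12 + (-66 + 3*y*(2 + y)) = -54 + 3*y*(2 + y))
1/(o(-304, -277) + P(188)) = 1/((78 - 304) + (-54 + 3*188*(2 + 188))) = 1/(-226 + (-54 + 3*188*190)) = 1/(-226 + (-54 + 107160)) = 1/(-226 + 107106) = 1/106880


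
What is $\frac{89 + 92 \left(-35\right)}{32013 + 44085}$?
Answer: $- \frac{3131}{76098} \approx -0.041144$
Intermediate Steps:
$\frac{89 + 92 \left(-35\right)}{32013 + 44085} = \frac{89 - 3220}{76098} = \left(-3131\right) \frac{1}{76098} = - \frac{3131}{76098}$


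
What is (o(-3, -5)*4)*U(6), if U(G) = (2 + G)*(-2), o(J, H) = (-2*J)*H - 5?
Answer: 2240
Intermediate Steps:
o(J, H) = -5 - 2*H*J (o(J, H) = -2*H*J - 5 = -5 - 2*H*J)
U(G) = -4 - 2*G
(o(-3, -5)*4)*U(6) = ((-5 - 2*(-5)*(-3))*4)*(-4 - 2*6) = ((-5 - 30)*4)*(-4 - 12) = -35*4*(-16) = -140*(-16) = 2240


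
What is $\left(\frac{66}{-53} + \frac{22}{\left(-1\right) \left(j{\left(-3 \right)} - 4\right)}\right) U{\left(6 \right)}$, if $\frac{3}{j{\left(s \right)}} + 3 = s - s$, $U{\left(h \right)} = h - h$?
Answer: $0$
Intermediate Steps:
$U{\left(h \right)} = 0$
$j{\left(s \right)} = -1$ ($j{\left(s \right)} = \frac{3}{-3 + \left(s - s\right)} = \frac{3}{-3 + 0} = \frac{3}{-3} = 3 \left(- \frac{1}{3}\right) = -1$)
$\left(\frac{66}{-53} + \frac{22}{\left(-1\right) \left(j{\left(-3 \right)} - 4\right)}\right) U{\left(6 \right)} = \left(\frac{66}{-53} + \frac{22}{\left(-1\right) \left(-1 - 4\right)}\right) 0 = \left(66 \left(- \frac{1}{53}\right) + \frac{22}{\left(-1\right) \left(-5\right)}\right) 0 = \left(- \frac{66}{53} + \frac{22}{5}\right) 0 = \frac{836}{265} \cdot 0 = 0$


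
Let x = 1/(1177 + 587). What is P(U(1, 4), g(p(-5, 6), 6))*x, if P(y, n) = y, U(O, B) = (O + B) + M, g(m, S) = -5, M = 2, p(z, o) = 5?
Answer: 1/252 ≈ 0.0039683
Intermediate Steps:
U(O, B) = 2 + B + O (U(O, B) = (O + B) + 2 = (B + O) + 2 = 2 + B + O)
x = 1/1764 ≈ 0.00056689
P(U(1, 4), g(p(-5, 6), 6))*x = (2 + 4 + 1)*(1/1764) = 7*(1/1764) = 1/252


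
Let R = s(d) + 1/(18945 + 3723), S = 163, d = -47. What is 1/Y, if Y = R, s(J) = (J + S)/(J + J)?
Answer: -1065396/1314697 ≈ -0.81037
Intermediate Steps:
s(J) = (163 + J)/(2*J) (s(J) = (J + 163)/(J + J) = (163 + J)/((2*J)) = (163 + J)*(1/(2*J)) = (163 + J)/(2*J))
R = -1314697/1065396 (R = (1/2)*(163 - 47)/(-47) + 1/(18945 + 3723) = (1/2)*(-1/47)*116 + 1/22668 = -58/47 + 1/22668 = -1314697/1065396 ≈ -1.2340)
Y = -1314697/1065396 ≈ -1.2340
1/Y = 1/(-1314697/1065396) = -1065396/1314697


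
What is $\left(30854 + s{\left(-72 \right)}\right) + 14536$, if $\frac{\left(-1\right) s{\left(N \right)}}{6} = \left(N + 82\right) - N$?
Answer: $44898$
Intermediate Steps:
$s{\left(N \right)} = -492$ ($s{\left(N \right)} = - 6 \left(\left(N + 82\right) - N\right) = - 6 \left(\left(82 + N\right) - N\right) = \left(-6\right) 82 = -492$)
$\left(30854 + s{\left(-72 \right)}\right) + 14536 = \left(30854 - 492\right) + 14536 = 30362 + 14536 = 44898$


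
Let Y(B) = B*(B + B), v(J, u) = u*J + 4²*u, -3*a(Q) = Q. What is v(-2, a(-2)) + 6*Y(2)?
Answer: 172/3 ≈ 57.333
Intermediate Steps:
a(Q) = -Q/3
v(J, u) = 16*u + J*u (v(J, u) = J*u + 16*u = 16*u + J*u)
Y(B) = 2*B² (Y(B) = B*(2*B) = 2*B²)
v(-2, a(-2)) + 6*Y(2) = (-⅓*(-2))*(16 - 2) + 6*(2*2²) = (⅔)*14 + 6*(2*4) = 28/3 + 6*8 = 28/3 + 48 = 172/3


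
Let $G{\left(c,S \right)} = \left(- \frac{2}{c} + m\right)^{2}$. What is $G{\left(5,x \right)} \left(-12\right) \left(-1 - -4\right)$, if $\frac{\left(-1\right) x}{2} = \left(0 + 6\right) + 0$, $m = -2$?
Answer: $- \frac{5184}{25} \approx -207.36$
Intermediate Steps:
$x = -12$ ($x = - 2 \left(\left(0 + 6\right) + 0\right) = - 2 \left(6 + 0\right) = \left(-2\right) 6 = -12$)
$G{\left(c,S \right)} = \left(-2 - \frac{2}{c}\right)^{2}$ ($G{\left(c,S \right)} = \left(- \frac{2}{c} - 2\right)^{2} = \left(-2 - \frac{2}{c}\right)^{2}$)
$G{\left(5,x \right)} \left(-12\right) \left(-1 - -4\right) = \frac{4 \left(1 + 5\right)^{2}}{25} \left(-12\right) \left(-1 - -4\right) = 4 \cdot \frac{1}{25} \cdot 6^{2} \left(-12\right) \left(-1 + 4\right) = 4 \cdot \frac{1}{25} \cdot 36 \left(-12\right) 3 = \frac{144}{25} \left(-12\right) 3 = \left(- \frac{1728}{25}\right) 3 = - \frac{5184}{25}$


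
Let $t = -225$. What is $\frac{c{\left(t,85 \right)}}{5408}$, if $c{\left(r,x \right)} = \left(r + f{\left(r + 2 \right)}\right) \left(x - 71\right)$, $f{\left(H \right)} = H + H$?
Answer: $- \frac{4697}{2704} \approx -1.7371$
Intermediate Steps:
$f{\left(H \right)} = 2 H$
$c{\left(r,x \right)} = \left(-71 + x\right) \left(4 + 3 r\right)$ ($c{\left(r,x \right)} = \left(r + 2 \left(r + 2\right)\right) \left(x - 71\right) = \left(r + 2 \left(2 + r\right)\right) \left(-71 + x\right) = \left(r + \left(4 + 2 r\right)\right) \left(-71 + x\right) = \left(4 + 3 r\right) \left(-71 + x\right) = \left(-71 + x\right) \left(4 + 3 r\right)$)
$\frac{c{\left(t,85 \right)}}{5408} = \frac{-284 - -47925 + 4 \cdot 85 + 3 \left(-225\right) 85}{5408} = \left(-284 + 47925 + 340 - 57375\right) \frac{1}{5408} = \left(-9394\right) \frac{1}{5408} = - \frac{4697}{2704}$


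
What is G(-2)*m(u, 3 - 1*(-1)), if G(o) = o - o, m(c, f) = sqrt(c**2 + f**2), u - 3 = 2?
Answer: 0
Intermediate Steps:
u = 5 (u = 3 + 2 = 5)
G(o) = 0
G(-2)*m(u, 3 - 1*(-1)) = 0*sqrt(5**2 + (3 - 1*(-1))**2) = 0*sqrt(25 + (3 + 1)**2) = 0*sqrt(25 + 4**2) = 0*sqrt(25 + 16) = 0*sqrt(41) = 0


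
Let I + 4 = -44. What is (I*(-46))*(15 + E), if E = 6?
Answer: 46368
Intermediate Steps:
I = -48 (I = -4 - 44 = -48)
(I*(-46))*(15 + E) = (-48*(-46))*(15 + 6) = 2208*21 = 46368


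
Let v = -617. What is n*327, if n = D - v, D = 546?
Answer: 380301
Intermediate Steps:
n = 1163 (n = 546 - 1*(-617) = 546 + 617 = 1163)
n*327 = 1163*327 = 380301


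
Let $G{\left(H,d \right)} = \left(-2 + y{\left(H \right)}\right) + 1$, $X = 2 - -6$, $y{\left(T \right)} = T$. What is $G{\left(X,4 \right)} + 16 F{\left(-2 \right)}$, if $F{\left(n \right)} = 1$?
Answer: $23$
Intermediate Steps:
$X = 8$ ($X = 2 + 6 = 8$)
$G{\left(H,d \right)} = -1 + H$ ($G{\left(H,d \right)} = \left(-2 + H\right) + 1 = -1 + H$)
$G{\left(X,4 \right)} + 16 F{\left(-2 \right)} = \left(-1 + 8\right) + 16 \cdot 1 = 7 + 16 = 23$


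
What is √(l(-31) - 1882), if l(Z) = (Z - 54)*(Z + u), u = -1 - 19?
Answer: √2453 ≈ 49.528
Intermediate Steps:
u = -20
l(Z) = (-54 + Z)*(-20 + Z) (l(Z) = (Z - 54)*(Z - 20) = (-54 + Z)*(-20 + Z))
√(l(-31) - 1882) = √((1080 + (-31)² - 74*(-31)) - 1882) = √((1080 + 961 + 2294) - 1882) = √(4335 - 1882) = √2453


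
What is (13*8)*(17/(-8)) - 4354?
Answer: -4575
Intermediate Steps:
(13*8)*(17/(-8)) - 4354 = 104*(17*(-⅛)) - 4354 = 104*(-17/8) - 4354 = -221 - 4354 = -4575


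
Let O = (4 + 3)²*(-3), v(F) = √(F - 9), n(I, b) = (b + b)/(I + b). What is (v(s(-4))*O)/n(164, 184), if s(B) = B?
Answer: -12789*I*√13/92 ≈ -501.21*I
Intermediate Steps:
n(I, b) = 2*b/(I + b) (n(I, b) = (2*b)/(I + b) = 2*b/(I + b))
v(F) = √(-9 + F)
O = -147 (O = 7²*(-3) = 49*(-3) = -147)
(v(s(-4))*O)/n(164, 184) = (√(-9 - 4)*(-147))/((2*184/(164 + 184))) = (√(-13)*(-147))/((2*184/348)) = ((I*√13)*(-147))/((2*184*(1/348))) = (-147*I*√13)/(92/87) = -147*I*√13*(87/92) = -12789*I*√13/92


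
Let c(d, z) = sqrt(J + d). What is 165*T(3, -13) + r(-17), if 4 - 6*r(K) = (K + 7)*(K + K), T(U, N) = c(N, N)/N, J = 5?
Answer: -56 - 330*I*sqrt(2)/13 ≈ -56.0 - 35.899*I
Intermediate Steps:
c(d, z) = sqrt(5 + d)
T(U, N) = sqrt(5 + N)/N
r(K) = 2/3 - K*(7 + K)/3 (r(K) = 2/3 - (K + 7)*(K + K)/6 = 2/3 - (7 + K)*2*K/6 = 2/3 - K*(7 + K)/3)
165*T(3, -13) + r(-17) = 165*(sqrt(5 - 13)/(-13)) + (2/3 - 7/3*(-17) - 1/3*(-17)**2) = 165*(-2*I*sqrt(2)/13) + (2/3 + 119/3 - 1/3*289) = 165*(-2*I*sqrt(2)/13) + (2/3 + 119/3 - 289/3) = 165*(-2*I*sqrt(2)/13) - 56 = -330*I*sqrt(2)/13 - 56 = -56 - 330*I*sqrt(2)/13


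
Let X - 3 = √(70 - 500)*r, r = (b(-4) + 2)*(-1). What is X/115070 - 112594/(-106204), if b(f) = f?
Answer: 1619563774/1527611785 + I*√430/57535 ≈ 1.0602 + 0.00036041*I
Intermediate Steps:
r = 2 (r = (-4 + 2)*(-1) = -2*(-1) = 2)
X = 3 + 2*I*√430 (X = 3 + √(70 - 500)*2 = 3 + √(-430)*2 = 3 + (I*√430)*2 = 3 + 2*I*√430 ≈ 3.0 + 41.473*I)
X/115070 - 112594/(-106204) = (3 + 2*I*√430)/115070 - 112594/(-106204) = (3 + 2*I*√430)*(1/115070) - 112594*(-1/106204) = (3/115070 + I*√430/57535) + 56297/53102 = 1619563774/1527611785 + I*√430/57535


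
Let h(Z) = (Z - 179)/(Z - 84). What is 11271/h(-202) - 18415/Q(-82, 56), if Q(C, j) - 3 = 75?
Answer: 81472451/9906 ≈ 8224.6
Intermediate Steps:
Q(C, j) = 78 (Q(C, j) = 3 + 75 = 78)
h(Z) = (-179 + Z)/(-84 + Z)
11271/h(-202) - 18415/Q(-82, 56) = 11271/(((-179 - 202)/(-84 - 202))) - 18415/78 = 11271/((-381/(-286))) - 18415*1/78 = 11271/((-1/286*(-381))) - 18415/78 = 11271/(381/286) - 18415/78 = 11271*(286/381) - 18415/78 = 1074502/127 - 18415/78 = 81472451/9906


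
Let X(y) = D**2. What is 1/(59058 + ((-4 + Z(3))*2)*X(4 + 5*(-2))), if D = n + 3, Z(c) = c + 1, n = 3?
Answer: 1/59058 ≈ 1.6932e-5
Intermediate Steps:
Z(c) = 1 + c
D = 6 (D = 3 + 3 = 6)
X(y) = 36 (X(y) = 6**2 = 36)
1/(59058 + ((-4 + Z(3))*2)*X(4 + 5*(-2))) = 1/(59058 + ((-4 + (1 + 3))*2)*36) = 1/(59058 + ((-4 + 4)*2)*36) = 1/(59058 + (0*2)*36) = 1/(59058 + 0*36) = 1/(59058 + 0) = 1/59058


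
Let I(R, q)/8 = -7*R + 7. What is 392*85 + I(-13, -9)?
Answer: 34104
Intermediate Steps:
I(R, q) = 56 - 56*R (I(R, q) = 8*(-7*R + 7) = 8*(7 - 7*R) = 56 - 56*R)
392*85 + I(-13, -9) = 392*85 + (56 - 56*(-13)) = 33320 + (56 + 728) = 33320 + 784 = 34104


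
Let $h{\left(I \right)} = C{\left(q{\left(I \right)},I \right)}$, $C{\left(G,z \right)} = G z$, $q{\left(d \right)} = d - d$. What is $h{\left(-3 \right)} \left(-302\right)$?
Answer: $0$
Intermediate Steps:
$q{\left(d \right)} = 0$
$h{\left(I \right)} = 0$ ($h{\left(I \right)} = 0 I = 0$)
$h{\left(-3 \right)} \left(-302\right) = 0 \left(-302\right) = 0$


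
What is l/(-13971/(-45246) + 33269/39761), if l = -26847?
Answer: -16099485517494/686930035 ≈ -23437.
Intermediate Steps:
l/(-13971/(-45246) + 33269/39761) = -26847/(-13971/(-45246) + 33269/39761) = -26847/(-13971*(-1/45246) + 33269*(1/39761)) = -26847/(4657/15082 + 33269/39761) = -26847/686930035/599675402 = -26847*599675402/686930035 = -16099485517494/686930035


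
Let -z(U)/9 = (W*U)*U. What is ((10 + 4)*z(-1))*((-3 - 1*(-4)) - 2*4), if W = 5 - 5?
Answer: 0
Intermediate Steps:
W = 0
z(U) = 0 (z(U) = -9*0*U*U = -0*U = -9*0 = 0)
((10 + 4)*z(-1))*((-3 - 1*(-4)) - 2*4) = ((10 + 4)*0)*((-3 - 1*(-4)) - 2*4) = (14*0)*((-3 + 4) - 8) = 0*(1 - 8) = 0*(-7) = 0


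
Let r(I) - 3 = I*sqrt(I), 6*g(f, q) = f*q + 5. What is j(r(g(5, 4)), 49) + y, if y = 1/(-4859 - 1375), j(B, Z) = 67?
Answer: 417677/6234 ≈ 67.000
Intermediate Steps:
g(f, q) = 5/6 + f*q/6 (g(f, q) = (f*q + 5)/6 = (5 + f*q)/6 = 5/6 + f*q/6)
r(I) = 3 + I**(3/2) (r(I) = 3 + I*sqrt(I) = 3 + I**(3/2))
y = -1/6234 (y = 1/(-6234) = -1/6234 ≈ -0.00016041)
j(r(g(5, 4)), 49) + y = 67 - 1/6234 = 417677/6234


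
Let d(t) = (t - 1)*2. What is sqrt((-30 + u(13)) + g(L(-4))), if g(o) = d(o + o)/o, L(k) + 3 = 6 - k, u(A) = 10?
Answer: I*sqrt(798)/7 ≈ 4.0356*I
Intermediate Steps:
d(t) = -2 + 2*t (d(t) = (-1 + t)*2 = -2 + 2*t)
L(k) = 3 - k (L(k) = -3 + (6 - k) = 3 - k)
g(o) = (-2 + 4*o)/o (g(o) = (-2 + 2*(o + o))/o = (-2 + 2*(2*o))/o = (-2 + 4*o)/o)
sqrt((-30 + u(13)) + g(L(-4))) = sqrt((-30 + 10) + (4 - 2/(3 - 1*(-4)))) = sqrt(-20 + (4 - 2/(3 + 4))) = sqrt(-20 + (4 - 2/7)) = sqrt(-20 + 26/7) = sqrt(-114/7) = I*sqrt(798)/7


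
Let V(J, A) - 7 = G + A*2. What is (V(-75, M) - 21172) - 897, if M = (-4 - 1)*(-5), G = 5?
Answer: -22007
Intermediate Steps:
M = 25 (M = -5*(-5) = 25)
V(J, A) = 12 + 2*A (V(J, A) = 7 + (5 + A*2) = 7 + (5 + 2*A) = 12 + 2*A)
(V(-75, M) - 21172) - 897 = ((12 + 2*25) - 21172) - 897 = ((12 + 50) - 21172) - 897 = (62 - 21172) - 897 = -21110 - 897 = -22007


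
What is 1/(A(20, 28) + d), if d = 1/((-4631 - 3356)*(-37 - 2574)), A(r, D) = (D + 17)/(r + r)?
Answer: 166832456/187686521 ≈ 0.88889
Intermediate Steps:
A(r, D) = (17 + D)/(2*r) (A(r, D) = (17 + D)/((2*r)) = (17 + D)*(1/(2*r)) = (17 + D)/(2*r))
d = 1/20854057 (d = 1/(-7987*(-2611)) = 1/20854057 ≈ 4.7952e-8)
1/(A(20, 28) + d) = 1/((½)*(17 + 28)/20 + 1/20854057) = 1/((½)*(1/20)*45 + 1/20854057) = 1/(9/8 + 1/20854057) = 1/(187686521/166832456) = 166832456/187686521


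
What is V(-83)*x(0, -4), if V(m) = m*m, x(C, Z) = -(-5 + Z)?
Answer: 62001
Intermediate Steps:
x(C, Z) = 5 - Z
V(m) = m**2
V(-83)*x(0, -4) = (-83)**2*(5 - 1*(-4)) = 6889*(5 + 4) = 6889*9 = 62001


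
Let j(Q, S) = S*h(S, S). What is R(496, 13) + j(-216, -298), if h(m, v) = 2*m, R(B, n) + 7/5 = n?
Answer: 888098/5 ≈ 1.7762e+5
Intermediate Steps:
R(B, n) = -7/5 + n
j(Q, S) = 2*S**2 (j(Q, S) = S*(2*S) = 2*S**2)
R(496, 13) + j(-216, -298) = (-7/5 + 13) + 2*(-298)**2 = 58/5 + 2*88804 = 58/5 + 177608 = 888098/5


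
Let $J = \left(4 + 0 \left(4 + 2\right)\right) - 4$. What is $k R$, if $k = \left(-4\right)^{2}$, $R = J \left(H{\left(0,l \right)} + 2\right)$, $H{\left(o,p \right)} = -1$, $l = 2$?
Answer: $0$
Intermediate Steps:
$J = 0$ ($J = \left(4 + 0 \cdot 6\right) - 4 = \left(4 + 0\right) - 4 = 4 - 4 = 0$)
$R = 0$ ($R = 0 \left(-1 + 2\right) = 0 \cdot 1 = 0$)
$k = 16$
$k R = 16 \cdot 0 = 0$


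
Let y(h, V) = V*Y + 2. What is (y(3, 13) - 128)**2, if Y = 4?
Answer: 5476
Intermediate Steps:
y(h, V) = 2 + 4*V (y(h, V) = V*4 + 2 = 4*V + 2 = 2 + 4*V)
(y(3, 13) - 128)**2 = ((2 + 4*13) - 128)**2 = ((2 + 52) - 128)**2 = (54 - 128)**2 = (-74)**2 = 5476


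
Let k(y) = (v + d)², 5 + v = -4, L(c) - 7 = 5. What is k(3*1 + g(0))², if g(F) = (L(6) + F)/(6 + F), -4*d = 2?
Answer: 130321/16 ≈ 8145.1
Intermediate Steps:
d = -½ (d = -¼*2 = -½ ≈ -0.50000)
L(c) = 12 (L(c) = 7 + 5 = 12)
v = -9 (v = -5 - 4 = -9)
g(F) = (12 + F)/(6 + F)
k(y) = 361/4 (k(y) = (-9 - ½)² = (-19/2)² = 361/4)
k(3*1 + g(0))² = (361/4)² = 130321/16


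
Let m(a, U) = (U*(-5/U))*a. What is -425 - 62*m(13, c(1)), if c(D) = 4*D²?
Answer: 3605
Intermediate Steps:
m(a, U) = -5*a
-425 - 62*m(13, c(1)) = -425 - (-310)*13 = -425 - 62*(-65) = -425 + 4030 = 3605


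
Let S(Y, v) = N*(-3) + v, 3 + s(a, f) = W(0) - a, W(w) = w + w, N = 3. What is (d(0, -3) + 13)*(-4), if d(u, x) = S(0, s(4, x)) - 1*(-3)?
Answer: 0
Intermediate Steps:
W(w) = 2*w
s(a, f) = -3 - a (s(a, f) = -3 + (2*0 - a) = -3 + (0 - a) = -3 - a)
S(Y, v) = -9 + v (S(Y, v) = 3*(-3) + v = -9 + v)
d(u, x) = -13 (d(u, x) = (-9 + (-3 - 1*4)) - 1*(-3) = (-9 + (-3 - 4)) + 3 = (-9 - 7) + 3 = -16 + 3 = -13)
(d(0, -3) + 13)*(-4) = (-13 + 13)*(-4) = 0*(-4) = 0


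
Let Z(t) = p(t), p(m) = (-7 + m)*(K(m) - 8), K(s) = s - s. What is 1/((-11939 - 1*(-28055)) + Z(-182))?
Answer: 1/17628 ≈ 5.6728e-5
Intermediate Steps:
K(s) = 0
p(m) = 56 - 8*m (p(m) = (-7 + m)*(0 - 8) = (-7 + m)*(-8) = 56 - 8*m)
Z(t) = 56 - 8*t
1/((-11939 - 1*(-28055)) + Z(-182)) = 1/((-11939 - 1*(-28055)) + (56 - 8*(-182))) = 1/((-11939 + 28055) + (56 + 1456)) = 1/(16116 + 1512) = 1/17628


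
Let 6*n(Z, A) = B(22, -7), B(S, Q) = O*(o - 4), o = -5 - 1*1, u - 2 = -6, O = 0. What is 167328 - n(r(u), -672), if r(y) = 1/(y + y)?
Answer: 167328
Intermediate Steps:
u = -4 (u = 2 - 6 = -4)
r(y) = 1/(2*y)
o = -6 (o = -5 - 1 = -6)
B(S, Q) = 0 (B(S, Q) = 0*(-6 - 4) = 0*(-10) = 0)
n(Z, A) = 0 (n(Z, A) = (1/6)*0 = 0)
167328 - n(r(u), -672) = 167328 - 1*0 = 167328 + 0 = 167328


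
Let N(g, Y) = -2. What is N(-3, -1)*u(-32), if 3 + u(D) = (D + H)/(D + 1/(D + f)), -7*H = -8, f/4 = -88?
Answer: 350250/86023 ≈ 4.0716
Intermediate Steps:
f = -352 (f = 4*(-88) = -352)
H = 8/7 (H = -⅐*(-8) = 8/7 ≈ 1.1429)
u(D) = -3 + (8/7 + D)/(D + 1/(-352 + D)) (u(D) = -3 + (D + 8/7)/(D + 1/(D - 352)) = -3 + (8/7 + D)/(D + 1/(-352 + D)))
N(-3, -1)*u(-32) = -2*(-2837 - 14*(-32)² + 4936*(-32))/(7*(1 + (-32)² - 352*(-32))) = -2*(-2837 - 14*1024 - 157952)/(7*(1 + 1024 + 11264)) = -2*(-2837 - 14336 - 157952)/(7*12289) = -2*(-175125)/(7*12289) = -2*(-175125/86023) = 350250/86023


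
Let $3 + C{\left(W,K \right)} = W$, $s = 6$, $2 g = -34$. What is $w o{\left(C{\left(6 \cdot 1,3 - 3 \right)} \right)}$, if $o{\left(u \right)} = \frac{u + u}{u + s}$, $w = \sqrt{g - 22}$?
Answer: $\frac{2 i \sqrt{39}}{3} \approx 4.1633 i$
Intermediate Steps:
$g = -17$ ($g = \frac{1}{2} \left(-34\right) = -17$)
$C{\left(W,K \right)} = -3 + W$
$w = i \sqrt{39}$ ($w = \sqrt{-17 - 22} = \sqrt{-39} = i \sqrt{39} \approx 6.245 i$)
$o{\left(u \right)} = \frac{2 u}{6 + u}$ ($o{\left(u \right)} = \frac{u + u}{u + 6} = \frac{2 u}{6 + u}$)
$w o{\left(C{\left(6 \cdot 1,3 - 3 \right)} \right)} = i \sqrt{39} \frac{2 \left(-3 + 6 \cdot 1\right)}{6 + \left(-3 + 6 \cdot 1\right)} = i \sqrt{39} \frac{2 \left(-3 + 6\right)}{6 + \left(-3 + 6\right)} = i \sqrt{39} \cdot 2 \cdot 3 \frac{1}{6 + 3} = i \sqrt{39} \cdot 2 \cdot 3 \cdot \frac{1}{9} = i \sqrt{39} \cdot \frac{2}{3} = \frac{2 i \sqrt{39}}{3}$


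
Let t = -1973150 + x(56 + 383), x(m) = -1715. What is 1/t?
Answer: -1/1974865 ≈ -5.0636e-7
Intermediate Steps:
t = -1974865 (t = -1973150 - 1715 = -1974865)
1/t = 1/(-1974865) = -1/1974865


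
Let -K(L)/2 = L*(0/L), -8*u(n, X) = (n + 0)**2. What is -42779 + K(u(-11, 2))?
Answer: -42779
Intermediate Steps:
u(n, X) = -n**2/8 (u(n, X) = -(n + 0)**2/8 = -n**2/8)
K(L) = 0 (K(L) = -2*L*0/L = -2*L*0 = -2*0 = 0)
-42779 + K(u(-11, 2)) = -42779 + 0 = -42779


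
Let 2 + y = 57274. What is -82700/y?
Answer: -20675/14318 ≈ -1.4440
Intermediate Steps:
y = 57272 (y = -2 + 57274 = 57272)
-82700/y = -82700/57272 = -82700*1/57272 = -20675/14318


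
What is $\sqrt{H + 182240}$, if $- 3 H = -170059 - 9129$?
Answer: $\frac{2 \sqrt{544431}}{3} \approx 491.9$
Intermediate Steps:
$H = \frac{179188}{3}$ ($H = - \frac{-170059 - 9129}{3} = \left(- \frac{1}{3}\right) \left(-179188\right) = \frac{179188}{3} \approx 59729.0$)
$\sqrt{H + 182240} = \sqrt{\frac{179188}{3} + 182240} = \sqrt{\frac{725908}{3}} = \frac{2 \sqrt{544431}}{3}$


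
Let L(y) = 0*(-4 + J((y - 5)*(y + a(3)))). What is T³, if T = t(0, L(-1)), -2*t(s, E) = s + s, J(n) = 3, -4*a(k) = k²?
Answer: 0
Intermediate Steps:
a(k) = -k²/4
L(y) = 0 (L(y) = 0*(-4 + 3) = 0*(-1) = 0)
t(s, E) = -s (t(s, E) = -(s + s)/2 = -s)
T = 0 (T = -1*0 = 0)
T³ = 0³ = 0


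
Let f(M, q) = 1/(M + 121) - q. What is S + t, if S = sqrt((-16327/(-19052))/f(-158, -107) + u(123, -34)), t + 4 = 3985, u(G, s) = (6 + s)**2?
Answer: 3981 + sqrt(1114533776368971222)/37703908 ≈ 4009.0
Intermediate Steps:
f(M, q) = 1/(121 + M) - q
t = 3981 (t = -4 + 3985 = 3981)
S = sqrt(1114533776368971222)/37703908 (S = sqrt((-16327/(-19052))/(((1 - 121*(-107) - 1*(-158)*(-107))/(121 - 158))) + (6 - 34)**2) = sqrt((-16327*(-1/19052))/(((1 + 12947 - 16906)/(-37))) + (-28)**2) = sqrt(16327/(19052*((-1/37*(-3958)))) + 784) = sqrt(16327/(19052*(3958/37)) + 784) = sqrt((16327/19052)*(37/3958) + 784) = sqrt(604099/75407816 + 784) = sqrt(59120331843/75407816) = sqrt(1114533776368971222)/37703908 ≈ 28.000)
S + t = sqrt(1114533776368971222)/37703908 + 3981 = 3981 + sqrt(1114533776368971222)/37703908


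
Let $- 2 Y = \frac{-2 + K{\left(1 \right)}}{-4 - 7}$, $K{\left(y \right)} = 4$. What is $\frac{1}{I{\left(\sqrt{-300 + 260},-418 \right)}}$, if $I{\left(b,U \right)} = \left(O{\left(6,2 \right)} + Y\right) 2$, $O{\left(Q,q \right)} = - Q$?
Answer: $- \frac{11}{130} \approx -0.084615$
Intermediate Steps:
$Y = \frac{1}{11}$ ($Y = - \frac{\left(-2 + 4\right) \frac{1}{-4 - 7}}{2} = - \frac{2 \frac{1}{-11}}{2} = - \frac{2 \left(- \frac{1}{11}\right)}{2} = \left(- \frac{1}{2}\right) \left(- \frac{2}{11}\right) = \frac{1}{11} \approx 0.090909$)
$I{\left(b,U \right)} = - \frac{130}{11}$ ($I{\left(b,U \right)} = \left(\left(-1\right) 6 + \frac{1}{11}\right) 2 = \left(-6 + \frac{1}{11}\right) 2 = \left(- \frac{65}{11}\right) 2 = - \frac{130}{11}$)
$\frac{1}{I{\left(\sqrt{-300 + 260},-418 \right)}} = \frac{1}{- \frac{130}{11}} = - \frac{11}{130}$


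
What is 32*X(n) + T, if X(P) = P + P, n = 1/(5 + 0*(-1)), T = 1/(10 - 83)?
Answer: 4667/365 ≈ 12.786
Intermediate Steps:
T = -1/73 (T = 1/(-73) = -1/73 ≈ -0.013699)
n = ⅕ (n = 1/(5 + 0) = 1/5 = ⅕ ≈ 0.20000)
X(P) = 2*P
32*X(n) + T = 32*(2*(⅕)) - 1/73 = 32*(⅖) - 1/73 = 64/5 - 1/73 = 4667/365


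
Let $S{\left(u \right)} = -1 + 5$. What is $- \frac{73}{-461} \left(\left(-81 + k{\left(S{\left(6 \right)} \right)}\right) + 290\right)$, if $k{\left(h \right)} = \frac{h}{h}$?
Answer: $\frac{15330}{461} \approx 33.254$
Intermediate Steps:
$S{\left(u \right)} = 4$
$k{\left(h \right)} = 1$
$- \frac{73}{-461} \left(\left(-81 + k{\left(S{\left(6 \right)} \right)}\right) + 290\right) = - \frac{73}{-461} \left(\left(-81 + 1\right) + 290\right) = \left(-73\right) \left(- \frac{1}{461}\right) \left(-80 + 290\right) = \frac{73}{461} \cdot 210 = \frac{15330}{461}$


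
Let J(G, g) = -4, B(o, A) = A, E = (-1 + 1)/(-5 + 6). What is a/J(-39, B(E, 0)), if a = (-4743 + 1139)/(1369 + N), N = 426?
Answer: 901/1795 ≈ 0.50195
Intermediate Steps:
E = 0 (E = 0/1 = 0*1 = 0)
a = -3604/1795 (a = (-4743 + 1139)/(1369 + 426) = -3604/1795 ≈ -2.0078)
a/J(-39, B(E, 0)) = -3604/1795/(-4) = -3604/1795*(-¼) = 901/1795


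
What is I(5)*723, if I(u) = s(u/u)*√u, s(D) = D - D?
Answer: 0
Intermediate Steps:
s(D) = 0
I(u) = 0 (I(u) = 0*√u = 0)
I(5)*723 = 0*723 = 0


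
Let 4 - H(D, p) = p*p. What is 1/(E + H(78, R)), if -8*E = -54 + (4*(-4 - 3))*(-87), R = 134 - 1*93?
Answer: -4/7899 ≈ -0.00050639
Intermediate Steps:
R = 41 (R = 134 - 93 = 41)
H(D, p) = 4 - p**2 (H(D, p) = 4 - p*p = 4 - p**2)
E = -1191/4 (E = -(-54 + (4*(-4 - 3))*(-87))/8 = -(-54 + (4*(-7))*(-87))/8 = -(-54 - 28*(-87))/8 = -(-54 + 2436)/8 = -1/8*2382 = -1191/4 ≈ -297.75)
1/(E + H(78, R)) = 1/(-1191/4 + (4 - 1*41**2)) = 1/(-1191/4 + (4 - 1*1681)) = 1/(-1191/4 + (4 - 1681)) = 1/(-1191/4 - 1677) = 1/(-7899/4) = -4/7899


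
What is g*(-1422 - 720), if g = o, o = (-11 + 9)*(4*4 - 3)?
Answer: 55692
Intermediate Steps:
o = -26 (o = -2*(16 - 3) = -2*13 = -26)
g = -26
g*(-1422 - 720) = -26*(-1422 - 720) = -26*(-2142) = 55692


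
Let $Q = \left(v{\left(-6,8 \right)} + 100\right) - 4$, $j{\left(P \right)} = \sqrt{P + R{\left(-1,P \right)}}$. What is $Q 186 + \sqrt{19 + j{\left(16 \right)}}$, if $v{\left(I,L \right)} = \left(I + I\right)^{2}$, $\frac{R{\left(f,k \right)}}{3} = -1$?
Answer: $44640 + \sqrt{19 + \sqrt{13}} \approx 44645.0$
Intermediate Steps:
$R{\left(f,k \right)} = -3$ ($R{\left(f,k \right)} = 3 \left(-1\right) = -3$)
$v{\left(I,L \right)} = 4 I^{2}$ ($v{\left(I,L \right)} = \left(2 I\right)^{2} = 4 I^{2}$)
$j{\left(P \right)} = \sqrt{-3 + P}$ ($j{\left(P \right)} = \sqrt{P - 3} = \sqrt{-3 + P}$)
$Q = 240$ ($Q = \left(4 \left(-6\right)^{2} + 100\right) - 4 = \left(4 \cdot 36 + 100\right) - 4 = \left(144 + 100\right) - 4 = 244 - 4 = 240$)
$Q 186 + \sqrt{19 + j{\left(16 \right)}} = 240 \cdot 186 + \sqrt{19 + \sqrt{-3 + 16}} = 44640 + \sqrt{19 + \sqrt{13}}$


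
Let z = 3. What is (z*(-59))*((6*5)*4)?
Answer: -21240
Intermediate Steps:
(z*(-59))*((6*5)*4) = (3*(-59))*((6*5)*4) = -5310*4 = -177*120 = -21240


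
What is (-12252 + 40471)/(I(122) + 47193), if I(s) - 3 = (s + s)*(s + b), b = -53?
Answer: 28219/64032 ≈ 0.44070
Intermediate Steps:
I(s) = 3 + 2*s*(-53 + s) (I(s) = 3 + (s + s)*(s - 53) = 3 + (2*s)*(-53 + s) = 3 + 2*s*(-53 + s))
(-12252 + 40471)/(I(122) + 47193) = (-12252 + 40471)/((3 - 106*122 + 2*122**2) + 47193) = 28219/((3 - 12932 + 2*14884) + 47193) = 28219/((3 - 12932 + 29768) + 47193) = 28219/(16839 + 47193) = 28219/64032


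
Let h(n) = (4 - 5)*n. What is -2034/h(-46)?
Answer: -1017/23 ≈ -44.217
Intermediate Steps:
h(n) = -n
-2034/h(-46) = -2034/((-1*(-46))) = -2034/46 = -2034*1/46 = -1017/23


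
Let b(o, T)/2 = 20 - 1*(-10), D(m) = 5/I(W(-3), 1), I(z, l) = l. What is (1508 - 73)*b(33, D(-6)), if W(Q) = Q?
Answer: 86100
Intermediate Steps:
D(m) = 5 (D(m) = 5/1 = 5*1 = 5)
b(o, T) = 60 (b(o, T) = 2*(20 - 1*(-10)) = 2*(20 + 10) = 2*30 = 60)
(1508 - 73)*b(33, D(-6)) = (1508 - 73)*60 = 1435*60 = 86100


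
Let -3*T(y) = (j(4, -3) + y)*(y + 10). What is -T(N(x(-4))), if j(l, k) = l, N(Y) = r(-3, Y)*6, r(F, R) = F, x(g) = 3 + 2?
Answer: 112/3 ≈ 37.333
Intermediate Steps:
x(g) = 5
N(Y) = -18 (N(Y) = -3*6 = -18)
T(y) = -(4 + y)*(10 + y)/3 (T(y) = -(4 + y)*(y + 10)/3 = -(4 + y)*(10 + y)/3)
-T(N(x(-4))) = -(-40/3 - 14/3*(-18) - ⅓*(-18)²) = -(-40/3 + 84 - ⅓*324) = -(-40/3 + 84 - 108) = -1*(-112/3) = 112/3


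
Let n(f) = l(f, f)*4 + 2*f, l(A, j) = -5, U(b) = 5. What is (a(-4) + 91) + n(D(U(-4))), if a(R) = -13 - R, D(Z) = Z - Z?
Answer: 62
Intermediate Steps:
D(Z) = 0
n(f) = -20 + 2*f (n(f) = -5*4 + 2*f = -20 + 2*f)
(a(-4) + 91) + n(D(U(-4))) = ((-13 - 1*(-4)) + 91) + (-20 + 2*0) = ((-13 + 4) + 91) + (-20 + 0) = (-9 + 91) - 20 = 82 - 20 = 62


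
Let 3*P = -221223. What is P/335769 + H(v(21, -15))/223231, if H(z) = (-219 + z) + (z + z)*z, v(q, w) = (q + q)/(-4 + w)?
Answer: -5968149970732/27058411919679 ≈ -0.22057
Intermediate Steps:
P = -73741 (P = (⅓)*(-221223) = -73741)
v(q, w) = 2*q/(-4 + w) (v(q, w) = (2*q)/(-4 + w) = 2*q/(-4 + w))
H(z) = -219 + z + 2*z² (H(z) = (-219 + z) + (2*z)*z = (-219 + z) + 2*z² = -219 + z + 2*z²)
P/335769 + H(v(21, -15))/223231 = -73741/335769 + (-219 + 2*21/(-4 - 15) + 2*(2*21/(-4 - 15))²)/223231 = -73741*1/335769 + (-219 + 2*21/(-19) + 2*(2*21/(-19))²)*(1/223231) = -73741/335769 + (-219 + 2*21*(-1/19) + 2*(2*21*(-1/19))²)*(1/223231) = -73741/335769 + (-219 - 42/19 + 2*(-42/19)²)*(1/223231) = -73741/335769 + (-219 - 42/19 + 2*(1764/361))*(1/223231) = -73741/335769 + (-219 - 42/19 + 3528/361)*(1/223231) = -73741/335769 - 76329/361*1/223231 = -73741/335769 - 76329/80586391 = -5968149970732/27058411919679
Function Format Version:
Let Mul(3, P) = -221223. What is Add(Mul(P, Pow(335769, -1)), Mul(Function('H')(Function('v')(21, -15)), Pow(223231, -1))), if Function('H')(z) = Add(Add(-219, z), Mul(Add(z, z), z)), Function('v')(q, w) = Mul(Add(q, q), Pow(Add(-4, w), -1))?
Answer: Rational(-5968149970732, 27058411919679) ≈ -0.22057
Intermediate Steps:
P = -73741 (P = Mul(Rational(1, 3), -221223) = -73741)
Function('v')(q, w) = Mul(2, q, Pow(Add(-4, w), -1)) (Function('v')(q, w) = Mul(Mul(2, q), Pow(Add(-4, w), -1)) = Mul(2, q, Pow(Add(-4, w), -1)))
Function('H')(z) = Add(-219, z, Mul(2, Pow(z, 2))) (Function('H')(z) = Add(Add(-219, z), Mul(Mul(2, z), z)) = Add(Add(-219, z), Mul(2, Pow(z, 2))) = Add(-219, z, Mul(2, Pow(z, 2))))
Add(Mul(P, Pow(335769, -1)), Mul(Function('H')(Function('v')(21, -15)), Pow(223231, -1))) = Add(Mul(-73741, Pow(335769, -1)), Mul(Add(-219, Mul(2, 21, Pow(Add(-4, -15), -1)), Mul(2, Pow(Mul(2, 21, Pow(Add(-4, -15), -1)), 2))), Pow(223231, -1))) = Add(Mul(-73741, Rational(1, 335769)), Mul(Add(-219, Mul(2, 21, Pow(-19, -1)), Mul(2, Pow(Mul(2, 21, Pow(-19, -1)), 2))), Rational(1, 223231))) = Add(Rational(-73741, 335769), Mul(Add(-219, Mul(2, 21, Rational(-1, 19)), Mul(2, Pow(Mul(2, 21, Rational(-1, 19)), 2))), Rational(1, 223231))) = Add(Rational(-73741, 335769), Mul(Add(-219, Rational(-42, 19), Mul(2, Pow(Rational(-42, 19), 2))), Rational(1, 223231))) = Add(Rational(-73741, 335769), Mul(Add(-219, Rational(-42, 19), Mul(2, Rational(1764, 361))), Rational(1, 223231))) = Add(Rational(-73741, 335769), Mul(Add(-219, Rational(-42, 19), Rational(3528, 361)), Rational(1, 223231))) = Add(Rational(-73741, 335769), Mul(Rational(-76329, 361), Rational(1, 223231))) = Add(Rational(-73741, 335769), Rational(-76329, 80586391)) = Rational(-5968149970732, 27058411919679)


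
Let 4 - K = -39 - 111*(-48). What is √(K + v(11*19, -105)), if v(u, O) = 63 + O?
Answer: I*√5327 ≈ 72.986*I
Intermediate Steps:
K = -5285 (K = 4 - (-39 - 111*(-48)) = 4 - (-39 + 5328) = 4 - 1*5289 = 4 - 5289 = -5285)
√(K + v(11*19, -105)) = √(-5285 + (63 - 105)) = √(-5285 - 42) = √(-5327) = I*√5327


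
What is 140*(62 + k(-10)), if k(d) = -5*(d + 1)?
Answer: 14980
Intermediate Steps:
k(d) = -5 - 5*d (k(d) = -5*(1 + d) = -5 - 5*d)
140*(62 + k(-10)) = 140*(62 + (-5 - 5*(-10))) = 140*(62 + (-5 + 50)) = 140*(62 + 45) = 140*107 = 14980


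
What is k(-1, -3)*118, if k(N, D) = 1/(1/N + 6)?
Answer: 118/5 ≈ 23.600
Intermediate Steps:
k(N, D) = 1/(6 + 1/N)
k(-1, -3)*118 = -1/(1 + 6*(-1))*118 = -1/(1 - 6)*118 = -1/(-5)*118 = -1*(-⅕)*118 = (⅕)*118 = 118/5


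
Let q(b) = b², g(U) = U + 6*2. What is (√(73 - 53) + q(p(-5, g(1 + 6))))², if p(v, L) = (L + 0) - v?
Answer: 331796 + 2304*√5 ≈ 3.3695e+5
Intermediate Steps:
g(U) = 12 + U (g(U) = U + 12 = 12 + U)
p(v, L) = L - v
(√(73 - 53) + q(p(-5, g(1 + 6))))² = (√(73 - 53) + ((12 + (1 + 6)) - 1*(-5))²)² = (√20 + ((12 + 7) + 5)²)² = (2*√5 + (19 + 5)²)² = (2*√5 + 24²)² = (2*√5 + 576)² = (576 + 2*√5)²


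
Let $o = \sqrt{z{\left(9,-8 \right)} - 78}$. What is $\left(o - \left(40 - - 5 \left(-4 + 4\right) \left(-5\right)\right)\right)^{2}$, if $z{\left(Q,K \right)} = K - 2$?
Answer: $1512 - 160 i \sqrt{22} \approx 1512.0 - 750.47 i$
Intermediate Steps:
$z{\left(Q,K \right)} = -2 + K$ ($z{\left(Q,K \right)} = K - 2 = -2 + K$)
$o = 2 i \sqrt{22}$ ($o = \sqrt{\left(-2 - 8\right) - 78} = \sqrt{-10 - 78} = \sqrt{-88} = 2 i \sqrt{22} \approx 9.3808 i$)
$\left(o - \left(40 - - 5 \left(-4 + 4\right) \left(-5\right)\right)\right)^{2} = \left(2 i \sqrt{22} - \left(40 - - 5 \left(-4 + 4\right) \left(-5\right)\right)\right)^{2} = \left(2 i \sqrt{22} - \left(40 - \left(-5\right) 0 \left(-5\right)\right)\right)^{2} = \left(2 i \sqrt{22} + \left(\left(0 + \left(0 \left(-5\right) + 1\right)\right) - 41\right)\right)^{2} = \left(2 i \sqrt{22} + \left(\left(0 + \left(0 + 1\right)\right) - 41\right)\right)^{2} = \left(2 i \sqrt{22} + \left(\left(0 + 1\right) - 41\right)\right)^{2} = \left(2 i \sqrt{22} + \left(1 - 41\right)\right)^{2} = \left(2 i \sqrt{22} - 40\right)^{2} = \left(-40 + 2 i \sqrt{22}\right)^{2}$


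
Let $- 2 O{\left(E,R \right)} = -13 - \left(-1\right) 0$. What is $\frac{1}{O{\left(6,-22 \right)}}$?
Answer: $\frac{2}{13} \approx 0.15385$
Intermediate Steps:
$O{\left(E,R \right)} = \frac{13}{2}$ ($O{\left(E,R \right)} = - \frac{-13 - \left(-1\right) 0}{2} = - \frac{-13 - 0}{2} = - \frac{-13 + 0}{2} = \left(- \frac{1}{2}\right) \left(-13\right) = \frac{13}{2}$)
$\frac{1}{O{\left(6,-22 \right)}} = \frac{1}{\frac{13}{2}} = \frac{2}{13}$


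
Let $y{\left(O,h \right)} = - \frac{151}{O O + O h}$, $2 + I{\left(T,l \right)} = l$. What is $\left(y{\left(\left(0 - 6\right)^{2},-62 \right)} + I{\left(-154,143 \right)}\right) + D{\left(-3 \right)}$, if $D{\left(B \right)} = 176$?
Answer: $\frac{296863}{936} \approx 317.16$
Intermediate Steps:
$I{\left(T,l \right)} = -2 + l$
$y{\left(O,h \right)} = - \frac{151}{O^{2} + O h}$
$\left(y{\left(\left(0 - 6\right)^{2},-62 \right)} + I{\left(-154,143 \right)}\right) + D{\left(-3 \right)} = \left(- \frac{151}{\left(0 - 6\right)^{2} \left(\left(0 - 6\right)^{2} - 62\right)} + \left(-2 + 143\right)\right) + 176 = \left(- \frac{151}{\left(-6\right)^{2} \left(\left(-6\right)^{2} - 62\right)} + 141\right) + 176 = \left(- \frac{151}{36 \left(36 - 62\right)} + 141\right) + 176 = \left(\left(-151\right) \frac{1}{36} \frac{1}{-26} + 141\right) + 176 = \left(\left(-151\right) \frac{1}{36} \left(- \frac{1}{26}\right) + 141\right) + 176 = \left(\frac{151}{936} + 141\right) + 176 = \frac{132127}{936} + 176 = \frac{296863}{936}$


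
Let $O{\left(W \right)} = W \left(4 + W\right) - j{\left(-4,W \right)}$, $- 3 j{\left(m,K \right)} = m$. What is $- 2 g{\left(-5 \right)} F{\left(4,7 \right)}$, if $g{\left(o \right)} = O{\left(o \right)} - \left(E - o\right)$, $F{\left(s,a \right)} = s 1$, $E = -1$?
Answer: $\frac{8}{3} \approx 2.6667$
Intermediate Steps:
$j{\left(m,K \right)} = - \frac{m}{3}$
$O{\left(W \right)} = - \frac{4}{3} + W \left(4 + W\right)$ ($O{\left(W \right)} = W \left(4 + W\right) - \left(- \frac{1}{3}\right) \left(-4\right) = W \left(4 + W\right) - \frac{4}{3} = - \frac{4}{3} + W \left(4 + W\right)$)
$F{\left(s,a \right)} = s$
$g{\left(o \right)} = - \frac{1}{3} + o^{2} + 5 o$ ($g{\left(o \right)} = \left(- \frac{4}{3} + o^{2} + 4 o\right) - \left(-1 - o\right) = \left(- \frac{4}{3} + o^{2} + 4 o\right) + \left(1 + o\right) = - \frac{1}{3} + o^{2} + 5 o$)
$- 2 g{\left(-5 \right)} F{\left(4,7 \right)} = - 2 \left(- \frac{1}{3} + \left(-5\right)^{2} + 5 \left(-5\right)\right) 4 = - 2 \left(- \frac{1}{3} + 25 - 25\right) 4 = \left(-2\right) \left(- \frac{1}{3}\right) 4 = \frac{2}{3} \cdot 4 = \frac{8}{3}$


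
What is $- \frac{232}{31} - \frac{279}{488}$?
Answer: $- \frac{121865}{15128} \approx -8.0556$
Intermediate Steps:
$- \frac{232}{31} - \frac{279}{488} = - \frac{121865}{15128}$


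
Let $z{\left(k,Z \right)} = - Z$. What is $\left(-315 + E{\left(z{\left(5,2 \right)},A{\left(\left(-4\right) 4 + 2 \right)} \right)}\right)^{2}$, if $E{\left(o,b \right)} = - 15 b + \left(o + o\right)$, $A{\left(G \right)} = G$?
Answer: $11881$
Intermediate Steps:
$E{\left(o,b \right)} = - 15 b + 2 o$
$\left(-315 + E{\left(z{\left(5,2 \right)},A{\left(\left(-4\right) 4 + 2 \right)} \right)}\right)^{2} = \left(-315 - \left(15 \left(\left(-4\right) 4 + 2\right) - \left(-2\right) 2\right)\right)^{2} = \left(-315 - \left(4 + 15 \left(-16 + 2\right)\right)\right)^{2} = \left(-315 - -206\right)^{2} = \left(-315 + \left(210 - 4\right)\right)^{2} = \left(-315 + 206\right)^{2} = \left(-109\right)^{2} = 11881$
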